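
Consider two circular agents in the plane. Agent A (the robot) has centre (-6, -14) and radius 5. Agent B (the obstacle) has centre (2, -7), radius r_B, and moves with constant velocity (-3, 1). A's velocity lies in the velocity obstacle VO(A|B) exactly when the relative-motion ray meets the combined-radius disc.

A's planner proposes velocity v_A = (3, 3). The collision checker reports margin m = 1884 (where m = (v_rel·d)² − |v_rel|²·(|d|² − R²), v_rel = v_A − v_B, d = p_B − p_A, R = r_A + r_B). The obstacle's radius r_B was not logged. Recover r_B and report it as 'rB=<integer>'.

m = 1884
d = (8, 7);  v_rel = (6, 2),  |v_rel|² = 40
v_rel×d = (6)·(7) − (2)·(8) = 26
since m = R²·40 − 26²:  R² = (676 + 1884) / 40 = 64
R = √64 = 8  ⇒  r_B = 8 − 5 = 3

rB=3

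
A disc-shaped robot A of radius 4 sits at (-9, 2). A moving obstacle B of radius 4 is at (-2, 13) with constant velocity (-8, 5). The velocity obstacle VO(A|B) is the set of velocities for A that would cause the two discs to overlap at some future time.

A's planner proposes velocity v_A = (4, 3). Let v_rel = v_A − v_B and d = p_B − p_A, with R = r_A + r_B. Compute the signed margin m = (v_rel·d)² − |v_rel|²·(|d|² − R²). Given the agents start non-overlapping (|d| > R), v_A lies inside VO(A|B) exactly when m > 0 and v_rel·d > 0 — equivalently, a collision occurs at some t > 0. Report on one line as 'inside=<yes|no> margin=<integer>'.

d = (7, 11),  |d|² = 170;  R = 4+4 = 8,  c = 170−8² = 106
v_rel = (12, -2),  |v_rel|² = 148;  v_rel·d = (12)·(7) + (-2)·(11) = 62
148·t² − 124·t + 106 = 0  ⇒  m = 62² − 148·106 = -11844
m = -11844 < 0,  v_rel·d = 62 > 0  ⇒  outside

inside=no margin=-11844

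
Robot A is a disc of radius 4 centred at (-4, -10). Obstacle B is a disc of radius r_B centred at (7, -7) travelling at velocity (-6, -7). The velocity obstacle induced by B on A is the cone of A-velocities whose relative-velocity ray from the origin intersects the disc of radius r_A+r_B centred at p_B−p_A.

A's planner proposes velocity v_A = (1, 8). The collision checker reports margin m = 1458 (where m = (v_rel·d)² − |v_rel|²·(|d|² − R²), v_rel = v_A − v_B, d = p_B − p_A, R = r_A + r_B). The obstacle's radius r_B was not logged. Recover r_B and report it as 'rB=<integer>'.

m = 1458
d = (11, 3);  v_rel = (7, 15),  |v_rel|² = 274
v_rel×d = (7)·(3) − (15)·(11) = -144
since m = R²·274 − (-144)²:  R² = (20736 + 1458) / 274 = 81
R = √81 = 9  ⇒  r_B = 9 − 4 = 5

rB=5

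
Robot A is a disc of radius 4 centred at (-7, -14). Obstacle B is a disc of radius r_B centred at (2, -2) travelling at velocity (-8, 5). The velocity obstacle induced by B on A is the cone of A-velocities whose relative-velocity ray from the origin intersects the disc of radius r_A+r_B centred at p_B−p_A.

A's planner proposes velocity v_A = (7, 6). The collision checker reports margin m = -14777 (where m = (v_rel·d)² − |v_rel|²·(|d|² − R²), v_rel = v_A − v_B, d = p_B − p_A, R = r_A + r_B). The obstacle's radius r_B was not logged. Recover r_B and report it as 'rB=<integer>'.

m = -14777
d = (9, 12);  v_rel = (15, 1),  |v_rel|² = 226
v_rel×d = (15)·(12) − (1)·(9) = 171
since m = R²·226 − 171²:  R² = (29241 + -14777) / 226 = 64
R = √64 = 8  ⇒  r_B = 8 − 4 = 4

rB=4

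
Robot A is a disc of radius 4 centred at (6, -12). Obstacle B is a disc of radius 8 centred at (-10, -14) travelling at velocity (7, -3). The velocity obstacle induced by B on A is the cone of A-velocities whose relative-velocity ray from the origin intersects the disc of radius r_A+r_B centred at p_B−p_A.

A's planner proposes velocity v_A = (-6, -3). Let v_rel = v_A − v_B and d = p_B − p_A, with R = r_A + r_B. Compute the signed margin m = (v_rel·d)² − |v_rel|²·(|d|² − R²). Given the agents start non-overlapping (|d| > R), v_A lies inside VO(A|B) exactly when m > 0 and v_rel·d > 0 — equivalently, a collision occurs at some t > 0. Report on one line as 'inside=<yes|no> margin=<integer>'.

d = (-16, -2),  |d|² = 260;  R = 4+8 = 12,  c = 260−12² = 116
v_rel = (-13, 0),  |v_rel|² = 169;  v_rel·d = (-13)·(-16) + (0)·(-2) = 208
169·t² − 416·t + 116 = 0  ⇒  m = 208² − 169·116 = 23660
m = 23660 > 0,  v_rel·d = 208 > 0  ⇒  inside

inside=yes margin=23660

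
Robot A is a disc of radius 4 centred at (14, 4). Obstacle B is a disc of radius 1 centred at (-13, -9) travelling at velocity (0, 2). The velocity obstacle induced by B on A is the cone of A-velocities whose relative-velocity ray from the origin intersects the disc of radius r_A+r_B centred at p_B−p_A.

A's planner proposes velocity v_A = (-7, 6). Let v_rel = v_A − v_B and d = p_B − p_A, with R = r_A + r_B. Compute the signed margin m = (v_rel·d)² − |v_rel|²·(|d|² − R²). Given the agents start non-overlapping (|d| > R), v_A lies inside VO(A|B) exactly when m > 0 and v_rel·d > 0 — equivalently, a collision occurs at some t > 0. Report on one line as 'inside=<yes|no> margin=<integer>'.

d = (-27, -13),  |d|² = 898;  R = 4+1 = 5,  c = 898−5² = 873
v_rel = (-7, 4),  |v_rel|² = 65;  v_rel·d = (-7)·(-27) + (4)·(-13) = 137
65·t² − 274·t + 873 = 0  ⇒  m = 137² − 65·873 = -37976
m = -37976 < 0,  v_rel·d = 137 > 0  ⇒  outside

inside=no margin=-37976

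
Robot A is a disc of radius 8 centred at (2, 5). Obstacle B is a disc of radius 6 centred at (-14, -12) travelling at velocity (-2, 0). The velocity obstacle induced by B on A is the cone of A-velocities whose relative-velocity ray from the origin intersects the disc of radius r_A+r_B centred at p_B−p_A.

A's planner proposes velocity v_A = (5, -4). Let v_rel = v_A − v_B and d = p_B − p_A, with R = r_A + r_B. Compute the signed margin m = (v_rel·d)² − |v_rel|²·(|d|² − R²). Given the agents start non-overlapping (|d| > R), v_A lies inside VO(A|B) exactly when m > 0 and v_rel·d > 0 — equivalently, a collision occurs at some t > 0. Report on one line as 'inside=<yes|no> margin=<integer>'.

d = (-16, -17),  |d|² = 545;  R = 8+6 = 14,  c = 545−14² = 349
v_rel = (7, -4),  |v_rel|² = 65;  v_rel·d = (7)·(-16) + (-4)·(-17) = -44
65·t² + 88·t + 349 = 0  ⇒  m = (-44)² − 65·349 = -20749
m = -20749 < 0,  v_rel·d = -44 < 0  ⇒  outside

inside=no margin=-20749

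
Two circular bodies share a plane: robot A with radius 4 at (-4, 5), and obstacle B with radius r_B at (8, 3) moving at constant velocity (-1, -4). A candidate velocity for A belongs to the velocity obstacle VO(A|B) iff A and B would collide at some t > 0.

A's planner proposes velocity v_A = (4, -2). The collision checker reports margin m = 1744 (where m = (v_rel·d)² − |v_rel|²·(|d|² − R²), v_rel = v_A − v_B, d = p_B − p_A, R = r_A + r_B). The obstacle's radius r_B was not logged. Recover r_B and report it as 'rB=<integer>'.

m = 1744
d = (12, -2);  v_rel = (5, 2),  |v_rel|² = 29
v_rel×d = (5)·(-2) − (2)·(12) = -34
since m = R²·29 − (-34)²:  R² = (1156 + 1744) / 29 = 100
R = √100 = 10  ⇒  r_B = 10 − 4 = 6

rB=6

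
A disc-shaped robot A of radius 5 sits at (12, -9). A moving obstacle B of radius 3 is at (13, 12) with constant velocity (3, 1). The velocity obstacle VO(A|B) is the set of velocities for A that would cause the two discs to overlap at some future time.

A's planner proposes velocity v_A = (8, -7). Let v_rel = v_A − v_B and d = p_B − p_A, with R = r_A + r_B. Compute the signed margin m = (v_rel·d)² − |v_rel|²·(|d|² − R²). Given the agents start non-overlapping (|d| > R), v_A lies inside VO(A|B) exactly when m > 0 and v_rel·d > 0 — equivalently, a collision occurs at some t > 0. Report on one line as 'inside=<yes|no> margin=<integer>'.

d = (1, 21),  |d|² = 442;  R = 5+3 = 8,  c = 442−8² = 378
v_rel = (5, -8),  |v_rel|² = 89;  v_rel·d = (5)·(1) + (-8)·(21) = -163
89·t² + 326·t + 378 = 0  ⇒  m = (-163)² − 89·378 = -7073
m = -7073 < 0,  v_rel·d = -163 < 0  ⇒  outside

inside=no margin=-7073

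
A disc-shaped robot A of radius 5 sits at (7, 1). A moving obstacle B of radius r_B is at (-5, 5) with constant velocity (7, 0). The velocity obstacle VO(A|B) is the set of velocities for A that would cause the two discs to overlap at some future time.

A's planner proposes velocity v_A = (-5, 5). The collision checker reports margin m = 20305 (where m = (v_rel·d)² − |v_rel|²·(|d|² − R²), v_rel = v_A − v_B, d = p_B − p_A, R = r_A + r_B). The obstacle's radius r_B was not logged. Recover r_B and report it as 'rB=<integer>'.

m = 20305
d = (-12, 4);  v_rel = (-12, 5),  |v_rel|² = 169
v_rel×d = (-12)·(4) − (5)·(-12) = 12
since m = R²·169 − 12²:  R² = (144 + 20305) / 169 = 121
R = √121 = 11  ⇒  r_B = 11 − 5 = 6

rB=6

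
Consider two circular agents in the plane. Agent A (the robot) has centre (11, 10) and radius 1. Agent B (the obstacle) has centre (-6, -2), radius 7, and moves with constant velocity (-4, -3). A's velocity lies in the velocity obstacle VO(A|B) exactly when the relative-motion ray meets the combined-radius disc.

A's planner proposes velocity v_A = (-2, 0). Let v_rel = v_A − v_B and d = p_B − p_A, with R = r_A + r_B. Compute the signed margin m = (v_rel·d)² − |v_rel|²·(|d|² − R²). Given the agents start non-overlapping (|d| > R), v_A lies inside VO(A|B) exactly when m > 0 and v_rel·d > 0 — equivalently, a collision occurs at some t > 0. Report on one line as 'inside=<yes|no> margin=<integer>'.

d = (-17, -12),  |d|² = 433;  R = 1+7 = 8,  c = 433−8² = 369
v_rel = (2, 3),  |v_rel|² = 13;  v_rel·d = (2)·(-17) + (3)·(-12) = -70
13·t² + 140·t + 369 = 0  ⇒  m = (-70)² − 13·369 = 103
m = 103 > 0,  v_rel·d = -70 < 0  ⇒  outside

inside=no margin=103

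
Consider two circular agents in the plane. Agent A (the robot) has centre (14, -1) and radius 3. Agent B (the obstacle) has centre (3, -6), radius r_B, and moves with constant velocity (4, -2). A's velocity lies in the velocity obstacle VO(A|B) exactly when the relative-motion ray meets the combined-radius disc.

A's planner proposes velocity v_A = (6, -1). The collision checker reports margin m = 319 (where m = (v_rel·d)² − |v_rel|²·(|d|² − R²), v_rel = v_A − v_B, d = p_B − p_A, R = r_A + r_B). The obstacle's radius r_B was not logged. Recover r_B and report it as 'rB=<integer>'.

m = 319
d = (-11, -5);  v_rel = (2, 1),  |v_rel|² = 5
v_rel×d = (2)·(-5) − (1)·(-11) = 1
since m = R²·5 − 1²:  R² = (1 + 319) / 5 = 64
R = √64 = 8  ⇒  r_B = 8 − 3 = 5

rB=5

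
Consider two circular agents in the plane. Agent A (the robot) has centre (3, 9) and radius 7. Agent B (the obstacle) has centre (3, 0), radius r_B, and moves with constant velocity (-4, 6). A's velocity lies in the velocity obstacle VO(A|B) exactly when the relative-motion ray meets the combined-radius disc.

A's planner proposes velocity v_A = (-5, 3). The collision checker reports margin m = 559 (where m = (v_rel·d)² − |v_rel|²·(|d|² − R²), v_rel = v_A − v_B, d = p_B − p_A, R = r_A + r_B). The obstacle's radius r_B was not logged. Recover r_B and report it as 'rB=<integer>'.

m = 559
d = (0, -9);  v_rel = (-1, -3),  |v_rel|² = 10
v_rel×d = (-1)·(-9) − (-3)·(0) = 9
since m = R²·10 − 9²:  R² = (81 + 559) / 10 = 64
R = √64 = 8  ⇒  r_B = 8 − 7 = 1

rB=1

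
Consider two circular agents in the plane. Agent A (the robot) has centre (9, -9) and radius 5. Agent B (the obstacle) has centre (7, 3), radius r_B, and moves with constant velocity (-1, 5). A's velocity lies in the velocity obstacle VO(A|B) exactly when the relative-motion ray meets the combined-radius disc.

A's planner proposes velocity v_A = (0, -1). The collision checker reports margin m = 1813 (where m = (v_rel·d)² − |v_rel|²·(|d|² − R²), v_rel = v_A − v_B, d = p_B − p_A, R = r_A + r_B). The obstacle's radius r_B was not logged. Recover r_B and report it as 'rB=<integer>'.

m = 1813
d = (-2, 12);  v_rel = (1, -6),  |v_rel|² = 37
v_rel×d = (1)·(12) − (-6)·(-2) = 0
since m = R²·37 − 0²:  R² = (0 + 1813) / 37 = 49
R = √49 = 7  ⇒  r_B = 7 − 5 = 2

rB=2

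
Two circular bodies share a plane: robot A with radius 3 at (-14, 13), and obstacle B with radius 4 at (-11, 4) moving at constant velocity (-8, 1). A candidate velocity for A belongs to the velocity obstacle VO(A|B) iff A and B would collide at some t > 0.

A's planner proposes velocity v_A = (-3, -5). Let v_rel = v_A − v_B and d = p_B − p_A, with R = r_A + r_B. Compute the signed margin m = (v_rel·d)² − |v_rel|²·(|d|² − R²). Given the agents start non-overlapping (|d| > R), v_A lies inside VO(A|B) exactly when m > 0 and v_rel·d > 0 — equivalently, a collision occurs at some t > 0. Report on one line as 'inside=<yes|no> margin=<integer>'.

d = (3, -9),  |d|² = 90;  R = 3+4 = 7,  c = 90−7² = 41
v_rel = (5, -6),  |v_rel|² = 61;  v_rel·d = (5)·(3) + (-6)·(-9) = 69
61·t² − 138·t + 41 = 0  ⇒  m = 69² − 61·41 = 2260
m = 2260 > 0,  v_rel·d = 69 > 0  ⇒  inside

inside=yes margin=2260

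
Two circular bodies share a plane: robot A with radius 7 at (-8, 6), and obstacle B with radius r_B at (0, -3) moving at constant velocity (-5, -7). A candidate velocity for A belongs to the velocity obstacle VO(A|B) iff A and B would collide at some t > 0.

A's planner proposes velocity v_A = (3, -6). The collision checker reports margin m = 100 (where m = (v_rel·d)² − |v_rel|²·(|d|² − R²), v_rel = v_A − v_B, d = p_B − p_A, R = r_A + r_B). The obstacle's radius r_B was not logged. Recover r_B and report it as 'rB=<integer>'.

m = 100
d = (8, -9);  v_rel = (8, 1),  |v_rel|² = 65
v_rel×d = (8)·(-9) − (1)·(8) = -80
since m = R²·65 − (-80)²:  R² = (6400 + 100) / 65 = 100
R = √100 = 10  ⇒  r_B = 10 − 7 = 3

rB=3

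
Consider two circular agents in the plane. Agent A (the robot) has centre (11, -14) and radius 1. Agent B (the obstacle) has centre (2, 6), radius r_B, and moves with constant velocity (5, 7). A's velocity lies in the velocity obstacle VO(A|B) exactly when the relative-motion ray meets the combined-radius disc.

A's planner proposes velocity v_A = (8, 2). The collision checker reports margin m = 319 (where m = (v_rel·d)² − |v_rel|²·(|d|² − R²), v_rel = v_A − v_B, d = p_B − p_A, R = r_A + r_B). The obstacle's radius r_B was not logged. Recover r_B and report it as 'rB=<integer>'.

m = 319
d = (-9, 20);  v_rel = (3, -5),  |v_rel|² = 34
v_rel×d = (3)·(20) − (-5)·(-9) = 15
since m = R²·34 − 15²:  R² = (225 + 319) / 34 = 16
R = √16 = 4  ⇒  r_B = 4 − 1 = 3

rB=3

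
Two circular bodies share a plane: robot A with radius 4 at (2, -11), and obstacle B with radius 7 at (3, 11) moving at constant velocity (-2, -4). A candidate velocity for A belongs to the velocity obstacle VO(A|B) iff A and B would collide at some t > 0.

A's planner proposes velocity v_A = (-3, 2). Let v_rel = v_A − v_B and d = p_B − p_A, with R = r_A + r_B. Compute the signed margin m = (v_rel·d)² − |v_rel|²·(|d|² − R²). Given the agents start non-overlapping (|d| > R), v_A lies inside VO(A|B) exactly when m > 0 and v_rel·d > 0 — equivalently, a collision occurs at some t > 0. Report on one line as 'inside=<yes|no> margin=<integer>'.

d = (1, 22),  |d|² = 485;  R = 4+7 = 11,  c = 485−11² = 364
v_rel = (-1, 6),  |v_rel|² = 37;  v_rel·d = (-1)·(1) + (6)·(22) = 131
37·t² − 262·t + 364 = 0  ⇒  m = 131² − 37·364 = 3693
m = 3693 > 0,  v_rel·d = 131 > 0  ⇒  inside

inside=yes margin=3693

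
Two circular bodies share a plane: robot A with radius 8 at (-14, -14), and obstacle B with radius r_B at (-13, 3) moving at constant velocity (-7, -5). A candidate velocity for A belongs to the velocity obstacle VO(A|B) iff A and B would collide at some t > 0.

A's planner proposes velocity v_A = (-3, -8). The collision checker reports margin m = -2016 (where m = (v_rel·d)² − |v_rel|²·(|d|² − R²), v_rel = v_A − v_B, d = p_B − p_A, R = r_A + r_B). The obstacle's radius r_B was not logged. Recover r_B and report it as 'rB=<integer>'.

m = -2016
d = (1, 17);  v_rel = (4, -3),  |v_rel|² = 25
v_rel×d = (4)·(17) − (-3)·(1) = 71
since m = R²·25 − 71²:  R² = (5041 + -2016) / 25 = 121
R = √121 = 11  ⇒  r_B = 11 − 8 = 3

rB=3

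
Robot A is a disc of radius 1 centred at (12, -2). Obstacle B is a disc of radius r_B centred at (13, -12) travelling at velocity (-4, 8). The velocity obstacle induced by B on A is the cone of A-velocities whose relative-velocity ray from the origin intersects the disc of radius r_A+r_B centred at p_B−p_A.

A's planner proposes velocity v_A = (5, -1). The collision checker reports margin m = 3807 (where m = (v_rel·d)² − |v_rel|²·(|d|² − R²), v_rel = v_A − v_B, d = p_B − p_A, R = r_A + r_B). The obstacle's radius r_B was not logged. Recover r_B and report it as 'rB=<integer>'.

m = 3807
d = (1, -10);  v_rel = (9, -9),  |v_rel|² = 162
v_rel×d = (9)·(-10) − (-9)·(1) = -81
since m = R²·162 − (-81)²:  R² = (6561 + 3807) / 162 = 64
R = √64 = 8  ⇒  r_B = 8 − 1 = 7

rB=7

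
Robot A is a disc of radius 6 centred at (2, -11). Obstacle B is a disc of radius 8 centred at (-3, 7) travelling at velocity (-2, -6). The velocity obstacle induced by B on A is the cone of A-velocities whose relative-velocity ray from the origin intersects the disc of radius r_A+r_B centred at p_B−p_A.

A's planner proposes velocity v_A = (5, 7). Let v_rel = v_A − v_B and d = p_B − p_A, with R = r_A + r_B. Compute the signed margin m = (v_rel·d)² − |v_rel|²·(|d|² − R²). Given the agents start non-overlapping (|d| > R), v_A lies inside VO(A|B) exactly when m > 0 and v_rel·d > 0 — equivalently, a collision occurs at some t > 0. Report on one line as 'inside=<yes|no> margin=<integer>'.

d = (-5, 18),  |d|² = 349;  R = 6+8 = 14,  c = 349−14² = 153
v_rel = (7, 13),  |v_rel|² = 218;  v_rel·d = (7)·(-5) + (13)·(18) = 199
218·t² − 398·t + 153 = 0  ⇒  m = 199² − 218·153 = 6247
m = 6247 > 0,  v_rel·d = 199 > 0  ⇒  inside

inside=yes margin=6247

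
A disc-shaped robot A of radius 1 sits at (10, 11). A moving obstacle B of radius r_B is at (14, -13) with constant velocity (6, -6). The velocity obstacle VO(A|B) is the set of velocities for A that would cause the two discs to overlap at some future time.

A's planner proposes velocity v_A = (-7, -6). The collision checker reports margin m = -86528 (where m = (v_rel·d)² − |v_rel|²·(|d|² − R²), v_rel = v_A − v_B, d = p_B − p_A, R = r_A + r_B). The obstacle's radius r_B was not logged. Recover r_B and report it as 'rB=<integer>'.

m = -86528
d = (4, -24);  v_rel = (-13, 0),  |v_rel|² = 169
v_rel×d = (-13)·(-24) − (0)·(4) = 312
since m = R²·169 − 312²:  R² = (97344 + -86528) / 169 = 64
R = √64 = 8  ⇒  r_B = 8 − 1 = 7

rB=7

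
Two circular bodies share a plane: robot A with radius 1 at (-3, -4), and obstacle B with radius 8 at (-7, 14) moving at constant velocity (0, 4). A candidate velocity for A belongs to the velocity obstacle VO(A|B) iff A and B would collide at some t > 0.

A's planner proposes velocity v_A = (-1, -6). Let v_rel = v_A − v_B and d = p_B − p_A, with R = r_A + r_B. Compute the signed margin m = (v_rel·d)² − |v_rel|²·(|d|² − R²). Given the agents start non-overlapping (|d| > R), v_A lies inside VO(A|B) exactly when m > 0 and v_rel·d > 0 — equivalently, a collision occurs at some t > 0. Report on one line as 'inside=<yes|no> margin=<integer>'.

d = (-4, 18),  |d|² = 340;  R = 1+8 = 9,  c = 340−9² = 259
v_rel = (-1, -10),  |v_rel|² = 101;  v_rel·d = (-1)·(-4) + (-10)·(18) = -176
101·t² + 352·t + 259 = 0  ⇒  m = (-176)² − 101·259 = 4817
m = 4817 > 0,  v_rel·d = -176 < 0  ⇒  outside

inside=no margin=4817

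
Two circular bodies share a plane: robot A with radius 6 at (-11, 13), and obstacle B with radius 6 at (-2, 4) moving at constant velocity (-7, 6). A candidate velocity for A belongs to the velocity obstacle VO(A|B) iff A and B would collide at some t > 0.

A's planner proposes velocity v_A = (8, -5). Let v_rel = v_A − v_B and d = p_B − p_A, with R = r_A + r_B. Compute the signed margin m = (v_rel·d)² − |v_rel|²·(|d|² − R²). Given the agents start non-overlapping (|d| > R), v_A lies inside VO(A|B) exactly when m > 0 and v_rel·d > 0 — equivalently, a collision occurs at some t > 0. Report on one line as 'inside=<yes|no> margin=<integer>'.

d = (9, -9),  |d|² = 162;  R = 6+6 = 12,  c = 162−12² = 18
v_rel = (15, -11),  |v_rel|² = 346;  v_rel·d = (15)·(9) + (-11)·(-9) = 234
346·t² − 468·t + 18 = 0  ⇒  m = 234² − 346·18 = 48528
m = 48528 > 0,  v_rel·d = 234 > 0  ⇒  inside

inside=yes margin=48528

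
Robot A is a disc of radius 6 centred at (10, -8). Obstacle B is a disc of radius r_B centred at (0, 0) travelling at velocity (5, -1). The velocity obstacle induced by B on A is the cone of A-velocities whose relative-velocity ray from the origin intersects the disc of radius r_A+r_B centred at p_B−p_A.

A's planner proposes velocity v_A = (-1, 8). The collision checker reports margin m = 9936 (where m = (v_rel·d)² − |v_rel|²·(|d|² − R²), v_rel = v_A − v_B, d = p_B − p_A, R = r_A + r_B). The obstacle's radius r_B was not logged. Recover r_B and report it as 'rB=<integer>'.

m = 9936
d = (-10, 8);  v_rel = (-6, 9),  |v_rel|² = 117
v_rel×d = (-6)·(8) − (9)·(-10) = 42
since m = R²·117 − 42²:  R² = (1764 + 9936) / 117 = 100
R = √100 = 10  ⇒  r_B = 10 − 6 = 4

rB=4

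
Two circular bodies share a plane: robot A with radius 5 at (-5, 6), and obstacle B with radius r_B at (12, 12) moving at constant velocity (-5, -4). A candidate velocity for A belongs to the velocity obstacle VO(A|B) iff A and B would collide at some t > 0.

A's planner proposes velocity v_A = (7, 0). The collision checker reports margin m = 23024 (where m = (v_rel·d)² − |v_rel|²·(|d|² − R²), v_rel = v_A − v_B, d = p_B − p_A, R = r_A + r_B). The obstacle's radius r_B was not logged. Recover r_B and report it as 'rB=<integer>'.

m = 23024
d = (17, 6);  v_rel = (12, 4),  |v_rel|² = 160
v_rel×d = (12)·(6) − (4)·(17) = 4
since m = R²·160 − 4²:  R² = (16 + 23024) / 160 = 144
R = √144 = 12  ⇒  r_B = 12 − 5 = 7

rB=7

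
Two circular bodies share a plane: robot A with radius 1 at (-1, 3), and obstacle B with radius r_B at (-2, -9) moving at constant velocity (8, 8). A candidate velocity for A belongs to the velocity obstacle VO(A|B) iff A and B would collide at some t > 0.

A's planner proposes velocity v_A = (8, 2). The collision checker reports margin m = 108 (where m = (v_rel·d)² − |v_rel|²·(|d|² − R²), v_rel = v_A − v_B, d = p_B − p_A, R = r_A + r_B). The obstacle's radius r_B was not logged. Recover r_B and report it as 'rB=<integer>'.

m = 108
d = (-1, -12);  v_rel = (0, -6),  |v_rel|² = 36
v_rel×d = (0)·(-12) − (-6)·(-1) = -6
since m = R²·36 − (-6)²:  R² = (36 + 108) / 36 = 4
R = √4 = 2  ⇒  r_B = 2 − 1 = 1

rB=1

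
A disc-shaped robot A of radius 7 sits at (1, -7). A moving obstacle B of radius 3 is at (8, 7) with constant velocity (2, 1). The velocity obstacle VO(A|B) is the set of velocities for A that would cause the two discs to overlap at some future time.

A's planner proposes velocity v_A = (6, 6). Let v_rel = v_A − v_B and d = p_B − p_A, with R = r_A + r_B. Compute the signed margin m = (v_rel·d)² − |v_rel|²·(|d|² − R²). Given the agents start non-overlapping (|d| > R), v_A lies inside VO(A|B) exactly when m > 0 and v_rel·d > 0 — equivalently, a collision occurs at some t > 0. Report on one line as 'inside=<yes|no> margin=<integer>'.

d = (7, 14),  |d|² = 245;  R = 7+3 = 10,  c = 245−10² = 145
v_rel = (4, 5),  |v_rel|² = 41;  v_rel·d = (4)·(7) + (5)·(14) = 98
41·t² − 196·t + 145 = 0  ⇒  m = 98² − 41·145 = 3659
m = 3659 > 0,  v_rel·d = 98 > 0  ⇒  inside

inside=yes margin=3659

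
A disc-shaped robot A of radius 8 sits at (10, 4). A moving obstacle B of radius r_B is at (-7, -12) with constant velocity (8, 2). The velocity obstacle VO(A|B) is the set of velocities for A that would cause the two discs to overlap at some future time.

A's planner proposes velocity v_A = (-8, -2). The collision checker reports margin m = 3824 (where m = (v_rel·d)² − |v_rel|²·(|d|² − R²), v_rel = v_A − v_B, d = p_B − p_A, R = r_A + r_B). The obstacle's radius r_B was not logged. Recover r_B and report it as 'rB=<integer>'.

m = 3824
d = (-17, -16);  v_rel = (-16, -4),  |v_rel|² = 272
v_rel×d = (-16)·(-16) − (-4)·(-17) = 188
since m = R²·272 − 188²:  R² = (35344 + 3824) / 272 = 144
R = √144 = 12  ⇒  r_B = 12 − 8 = 4

rB=4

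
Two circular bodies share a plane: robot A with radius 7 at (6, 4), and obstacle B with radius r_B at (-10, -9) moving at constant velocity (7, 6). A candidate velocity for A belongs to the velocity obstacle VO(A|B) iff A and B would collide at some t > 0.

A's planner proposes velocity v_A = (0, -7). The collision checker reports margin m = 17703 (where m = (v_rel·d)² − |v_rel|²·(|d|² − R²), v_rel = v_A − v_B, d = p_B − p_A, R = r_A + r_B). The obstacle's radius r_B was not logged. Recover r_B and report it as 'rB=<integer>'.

m = 17703
d = (-16, -13);  v_rel = (-7, -13),  |v_rel|² = 218
v_rel×d = (-7)·(-13) − (-13)·(-16) = -117
since m = R²·218 − (-117)²:  R² = (13689 + 17703) / 218 = 144
R = √144 = 12  ⇒  r_B = 12 − 7 = 5

rB=5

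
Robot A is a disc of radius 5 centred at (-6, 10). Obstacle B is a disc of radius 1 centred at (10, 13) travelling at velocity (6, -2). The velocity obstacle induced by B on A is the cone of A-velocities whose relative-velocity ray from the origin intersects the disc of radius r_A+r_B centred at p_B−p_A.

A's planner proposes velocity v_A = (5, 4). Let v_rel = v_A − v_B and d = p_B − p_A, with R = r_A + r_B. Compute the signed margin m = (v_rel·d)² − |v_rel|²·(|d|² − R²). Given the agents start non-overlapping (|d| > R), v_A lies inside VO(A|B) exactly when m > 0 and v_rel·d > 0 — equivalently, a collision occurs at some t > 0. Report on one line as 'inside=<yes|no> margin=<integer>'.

d = (16, 3),  |d|² = 265;  R = 5+1 = 6,  c = 265−6² = 229
v_rel = (-1, 6),  |v_rel|² = 37;  v_rel·d = (-1)·(16) + (6)·(3) = 2
37·t² − 4·t + 229 = 0  ⇒  m = 2² − 37·229 = -8469
m = -8469 < 0,  v_rel·d = 2 > 0  ⇒  outside

inside=no margin=-8469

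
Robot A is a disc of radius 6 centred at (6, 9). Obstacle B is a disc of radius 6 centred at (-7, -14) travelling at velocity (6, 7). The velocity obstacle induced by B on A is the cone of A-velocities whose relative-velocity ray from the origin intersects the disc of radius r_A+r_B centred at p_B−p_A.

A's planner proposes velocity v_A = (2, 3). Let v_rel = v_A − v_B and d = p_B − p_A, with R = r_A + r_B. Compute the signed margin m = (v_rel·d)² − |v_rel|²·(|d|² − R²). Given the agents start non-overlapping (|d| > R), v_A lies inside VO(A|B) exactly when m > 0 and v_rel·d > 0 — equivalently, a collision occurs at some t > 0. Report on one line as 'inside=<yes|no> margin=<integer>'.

d = (-13, -23),  |d|² = 698;  R = 6+6 = 12,  c = 698−12² = 554
v_rel = (-4, -4),  |v_rel|² = 32;  v_rel·d = (-4)·(-13) + (-4)·(-23) = 144
32·t² − 288·t + 554 = 0  ⇒  m = 144² − 32·554 = 3008
m = 3008 > 0,  v_rel·d = 144 > 0  ⇒  inside

inside=yes margin=3008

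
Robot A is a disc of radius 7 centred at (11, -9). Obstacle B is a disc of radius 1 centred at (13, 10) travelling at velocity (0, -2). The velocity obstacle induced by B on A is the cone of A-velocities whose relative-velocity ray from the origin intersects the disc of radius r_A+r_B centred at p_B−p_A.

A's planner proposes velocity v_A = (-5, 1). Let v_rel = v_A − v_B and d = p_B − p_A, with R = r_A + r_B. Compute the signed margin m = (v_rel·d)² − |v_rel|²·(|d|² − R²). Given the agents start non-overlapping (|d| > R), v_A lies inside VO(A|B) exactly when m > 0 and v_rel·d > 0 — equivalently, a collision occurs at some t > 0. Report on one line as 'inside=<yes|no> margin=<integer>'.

d = (2, 19),  |d|² = 365;  R = 7+1 = 8,  c = 365−8² = 301
v_rel = (-5, 3),  |v_rel|² = 34;  v_rel·d = (-5)·(2) + (3)·(19) = 47
34·t² − 94·t + 301 = 0  ⇒  m = 47² − 34·301 = -8025
m = -8025 < 0,  v_rel·d = 47 > 0  ⇒  outside

inside=no margin=-8025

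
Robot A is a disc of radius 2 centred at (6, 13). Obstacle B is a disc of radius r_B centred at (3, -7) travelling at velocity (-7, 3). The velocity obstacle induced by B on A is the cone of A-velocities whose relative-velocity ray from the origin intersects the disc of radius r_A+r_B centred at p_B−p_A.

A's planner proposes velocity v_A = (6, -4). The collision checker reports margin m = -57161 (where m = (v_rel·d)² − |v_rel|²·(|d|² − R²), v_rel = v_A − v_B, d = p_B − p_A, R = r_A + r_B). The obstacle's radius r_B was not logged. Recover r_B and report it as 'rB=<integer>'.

m = -57161
d = (-3, -20);  v_rel = (13, -7),  |v_rel|² = 218
v_rel×d = (13)·(-20) − (-7)·(-3) = -281
since m = R²·218 − (-281)²:  R² = (78961 + -57161) / 218 = 100
R = √100 = 10  ⇒  r_B = 10 − 2 = 8

rB=8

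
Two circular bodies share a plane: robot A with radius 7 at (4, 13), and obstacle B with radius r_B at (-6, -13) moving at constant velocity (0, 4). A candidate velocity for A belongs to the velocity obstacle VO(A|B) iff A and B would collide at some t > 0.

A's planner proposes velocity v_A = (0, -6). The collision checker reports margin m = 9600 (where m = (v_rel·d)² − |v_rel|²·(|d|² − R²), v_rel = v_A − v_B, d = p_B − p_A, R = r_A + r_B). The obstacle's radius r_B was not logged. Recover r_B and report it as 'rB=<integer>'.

m = 9600
d = (-10, -26);  v_rel = (0, -10),  |v_rel|² = 100
v_rel×d = (0)·(-26) − (-10)·(-10) = -100
since m = R²·100 − (-100)²:  R² = (10000 + 9600) / 100 = 196
R = √196 = 14  ⇒  r_B = 14 − 7 = 7

rB=7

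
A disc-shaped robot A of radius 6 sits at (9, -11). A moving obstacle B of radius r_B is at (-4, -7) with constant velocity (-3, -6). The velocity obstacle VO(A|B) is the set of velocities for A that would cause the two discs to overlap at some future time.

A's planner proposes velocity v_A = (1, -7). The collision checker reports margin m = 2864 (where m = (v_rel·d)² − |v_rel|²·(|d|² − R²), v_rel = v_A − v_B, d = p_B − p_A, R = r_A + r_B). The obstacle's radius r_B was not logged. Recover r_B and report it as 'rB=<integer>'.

m = 2864
d = (-13, 4);  v_rel = (4, -1),  |v_rel|² = 17
v_rel×d = (4)·(4) − (-1)·(-13) = 3
since m = R²·17 − 3²:  R² = (9 + 2864) / 17 = 169
R = √169 = 13  ⇒  r_B = 13 − 6 = 7

rB=7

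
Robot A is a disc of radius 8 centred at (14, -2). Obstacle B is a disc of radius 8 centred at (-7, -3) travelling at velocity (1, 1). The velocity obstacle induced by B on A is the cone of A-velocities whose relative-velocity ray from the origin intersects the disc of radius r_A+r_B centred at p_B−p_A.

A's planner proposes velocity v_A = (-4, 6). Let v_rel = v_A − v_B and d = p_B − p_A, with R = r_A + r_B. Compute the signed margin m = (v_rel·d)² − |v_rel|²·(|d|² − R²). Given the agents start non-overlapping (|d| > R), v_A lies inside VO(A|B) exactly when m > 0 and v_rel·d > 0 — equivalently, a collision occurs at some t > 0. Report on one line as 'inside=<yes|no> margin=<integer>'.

d = (-21, -1),  |d|² = 442;  R = 8+8 = 16,  c = 442−16² = 186
v_rel = (-5, 5),  |v_rel|² = 50;  v_rel·d = (-5)·(-21) + (5)·(-1) = 100
50·t² − 200·t + 186 = 0  ⇒  m = 100² − 50·186 = 700
m = 700 > 0,  v_rel·d = 100 > 0  ⇒  inside

inside=yes margin=700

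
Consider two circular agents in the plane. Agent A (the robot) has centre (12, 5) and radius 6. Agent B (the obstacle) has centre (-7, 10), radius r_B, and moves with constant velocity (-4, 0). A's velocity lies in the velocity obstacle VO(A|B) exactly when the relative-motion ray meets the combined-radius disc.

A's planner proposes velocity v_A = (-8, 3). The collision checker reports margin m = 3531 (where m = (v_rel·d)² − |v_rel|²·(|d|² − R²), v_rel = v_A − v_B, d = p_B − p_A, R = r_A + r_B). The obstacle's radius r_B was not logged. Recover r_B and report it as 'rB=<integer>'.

m = 3531
d = (-19, 5);  v_rel = (-4, 3),  |v_rel|² = 25
v_rel×d = (-4)·(5) − (3)·(-19) = 37
since m = R²·25 − 37²:  R² = (1369 + 3531) / 25 = 196
R = √196 = 14  ⇒  r_B = 14 − 6 = 8

rB=8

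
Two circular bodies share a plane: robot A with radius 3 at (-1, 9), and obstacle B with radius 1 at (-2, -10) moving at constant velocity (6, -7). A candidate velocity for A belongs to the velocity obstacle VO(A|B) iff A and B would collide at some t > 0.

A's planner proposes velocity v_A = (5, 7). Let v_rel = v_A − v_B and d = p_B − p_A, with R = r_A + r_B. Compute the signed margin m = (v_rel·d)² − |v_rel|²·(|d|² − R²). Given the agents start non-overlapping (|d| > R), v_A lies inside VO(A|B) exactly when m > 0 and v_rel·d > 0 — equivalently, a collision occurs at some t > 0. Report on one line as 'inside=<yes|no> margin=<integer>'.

d = (-1, -19),  |d|² = 362;  R = 3+1 = 4,  c = 362−4² = 346
v_rel = (-1, 14),  |v_rel|² = 197;  v_rel·d = (-1)·(-1) + (14)·(-19) = -265
197·t² + 530·t + 346 = 0  ⇒  m = (-265)² − 197·346 = 2063
m = 2063 > 0,  v_rel·d = -265 < 0  ⇒  outside

inside=no margin=2063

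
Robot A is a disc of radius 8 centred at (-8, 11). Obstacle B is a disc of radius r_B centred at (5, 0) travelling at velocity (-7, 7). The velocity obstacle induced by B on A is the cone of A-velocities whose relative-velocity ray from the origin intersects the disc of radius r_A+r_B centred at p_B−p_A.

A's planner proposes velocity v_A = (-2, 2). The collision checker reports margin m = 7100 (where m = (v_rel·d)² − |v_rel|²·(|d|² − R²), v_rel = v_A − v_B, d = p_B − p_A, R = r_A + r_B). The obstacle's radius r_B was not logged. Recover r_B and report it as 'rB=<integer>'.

m = 7100
d = (13, -11);  v_rel = (5, -5),  |v_rel|² = 50
v_rel×d = (5)·(-11) − (-5)·(13) = 10
since m = R²·50 − 10²:  R² = (100 + 7100) / 50 = 144
R = √144 = 12  ⇒  r_B = 12 − 8 = 4

rB=4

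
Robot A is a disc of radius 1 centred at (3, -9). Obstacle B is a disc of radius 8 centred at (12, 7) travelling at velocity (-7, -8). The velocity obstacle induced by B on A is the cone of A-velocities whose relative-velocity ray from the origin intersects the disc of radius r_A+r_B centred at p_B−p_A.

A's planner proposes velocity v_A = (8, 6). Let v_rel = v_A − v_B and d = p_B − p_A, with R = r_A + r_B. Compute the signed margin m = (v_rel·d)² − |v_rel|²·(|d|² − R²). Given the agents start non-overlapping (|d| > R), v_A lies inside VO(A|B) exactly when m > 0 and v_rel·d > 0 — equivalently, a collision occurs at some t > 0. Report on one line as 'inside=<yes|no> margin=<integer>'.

d = (9, 16),  |d|² = 337;  R = 1+8 = 9,  c = 337−9² = 256
v_rel = (15, 14),  |v_rel|² = 421;  v_rel·d = (15)·(9) + (14)·(16) = 359
421·t² − 718·t + 256 = 0  ⇒  m = 359² − 421·256 = 21105
m = 21105 > 0,  v_rel·d = 359 > 0  ⇒  inside

inside=yes margin=21105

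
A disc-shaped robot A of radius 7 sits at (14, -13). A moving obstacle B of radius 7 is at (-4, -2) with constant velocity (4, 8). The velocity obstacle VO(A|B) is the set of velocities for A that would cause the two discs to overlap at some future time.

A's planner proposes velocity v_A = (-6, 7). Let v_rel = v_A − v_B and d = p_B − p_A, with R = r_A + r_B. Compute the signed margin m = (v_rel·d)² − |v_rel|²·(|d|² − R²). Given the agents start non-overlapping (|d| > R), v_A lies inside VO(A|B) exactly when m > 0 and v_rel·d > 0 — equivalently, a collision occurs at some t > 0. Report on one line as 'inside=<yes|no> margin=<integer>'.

d = (-18, 11),  |d|² = 445;  R = 7+7 = 14,  c = 445−14² = 249
v_rel = (-10, -1),  |v_rel|² = 101;  v_rel·d = (-10)·(-18) + (-1)·(11) = 169
101·t² − 338·t + 249 = 0  ⇒  m = 169² − 101·249 = 3412
m = 3412 > 0,  v_rel·d = 169 > 0  ⇒  inside

inside=yes margin=3412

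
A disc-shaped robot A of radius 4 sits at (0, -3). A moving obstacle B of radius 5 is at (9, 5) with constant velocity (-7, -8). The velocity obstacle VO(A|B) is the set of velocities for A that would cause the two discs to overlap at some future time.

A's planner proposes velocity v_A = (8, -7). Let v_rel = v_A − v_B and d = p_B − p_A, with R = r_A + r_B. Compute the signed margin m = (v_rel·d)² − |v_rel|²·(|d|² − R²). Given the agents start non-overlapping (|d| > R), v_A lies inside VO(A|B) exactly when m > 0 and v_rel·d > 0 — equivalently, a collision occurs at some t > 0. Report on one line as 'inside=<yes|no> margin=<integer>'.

d = (9, 8),  |d|² = 145;  R = 4+5 = 9,  c = 145−9² = 64
v_rel = (15, 1),  |v_rel|² = 226;  v_rel·d = (15)·(9) + (1)·(8) = 143
226·t² − 286·t + 64 = 0  ⇒  m = 143² − 226·64 = 5985
m = 5985 > 0,  v_rel·d = 143 > 0  ⇒  inside

inside=yes margin=5985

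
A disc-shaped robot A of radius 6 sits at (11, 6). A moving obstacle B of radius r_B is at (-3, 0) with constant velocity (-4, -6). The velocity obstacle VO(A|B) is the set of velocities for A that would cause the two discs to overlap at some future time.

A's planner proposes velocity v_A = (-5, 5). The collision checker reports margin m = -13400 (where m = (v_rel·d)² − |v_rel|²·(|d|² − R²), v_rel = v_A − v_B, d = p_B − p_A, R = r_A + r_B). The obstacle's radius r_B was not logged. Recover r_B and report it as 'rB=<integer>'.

m = -13400
d = (-14, -6);  v_rel = (-1, 11),  |v_rel|² = 122
v_rel×d = (-1)·(-6) − (11)·(-14) = 160
since m = R²·122 − 160²:  R² = (25600 + -13400) / 122 = 100
R = √100 = 10  ⇒  r_B = 10 − 6 = 4

rB=4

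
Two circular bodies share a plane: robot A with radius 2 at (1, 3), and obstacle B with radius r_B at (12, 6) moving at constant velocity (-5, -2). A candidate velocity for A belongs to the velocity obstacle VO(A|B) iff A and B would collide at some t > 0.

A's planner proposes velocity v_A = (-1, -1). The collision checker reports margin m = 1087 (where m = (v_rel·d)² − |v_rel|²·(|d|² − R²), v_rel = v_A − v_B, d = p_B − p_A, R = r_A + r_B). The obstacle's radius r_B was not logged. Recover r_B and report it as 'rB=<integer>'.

m = 1087
d = (11, 3);  v_rel = (4, 1),  |v_rel|² = 17
v_rel×d = (4)·(3) − (1)·(11) = 1
since m = R²·17 − 1²:  R² = (1 + 1087) / 17 = 64
R = √64 = 8  ⇒  r_B = 8 − 2 = 6

rB=6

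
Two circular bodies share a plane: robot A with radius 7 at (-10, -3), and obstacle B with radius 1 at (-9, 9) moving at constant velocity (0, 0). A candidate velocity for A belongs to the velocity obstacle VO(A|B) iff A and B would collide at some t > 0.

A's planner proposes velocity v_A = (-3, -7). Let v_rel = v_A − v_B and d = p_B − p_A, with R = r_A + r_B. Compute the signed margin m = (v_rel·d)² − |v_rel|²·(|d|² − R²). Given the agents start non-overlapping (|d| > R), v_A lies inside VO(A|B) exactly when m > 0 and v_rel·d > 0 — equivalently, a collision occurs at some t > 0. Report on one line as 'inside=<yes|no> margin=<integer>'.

d = (1, 12),  |d|² = 145;  R = 7+1 = 8,  c = 145−8² = 81
v_rel = (-3, -7),  |v_rel|² = 58;  v_rel·d = (-3)·(1) + (-7)·(12) = -87
58·t² + 174·t + 81 = 0  ⇒  m = (-87)² − 58·81 = 2871
m = 2871 > 0,  v_rel·d = -87 < 0  ⇒  outside

inside=no margin=2871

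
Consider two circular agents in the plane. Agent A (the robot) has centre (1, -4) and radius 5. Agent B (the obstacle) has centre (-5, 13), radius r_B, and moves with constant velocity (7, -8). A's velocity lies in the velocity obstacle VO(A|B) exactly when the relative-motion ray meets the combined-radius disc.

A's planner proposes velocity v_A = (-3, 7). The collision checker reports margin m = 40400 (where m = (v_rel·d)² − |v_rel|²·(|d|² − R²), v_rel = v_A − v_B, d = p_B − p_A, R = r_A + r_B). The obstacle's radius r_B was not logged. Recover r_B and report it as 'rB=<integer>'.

m = 40400
d = (-6, 17);  v_rel = (-10, 15),  |v_rel|² = 325
v_rel×d = (-10)·(17) − (15)·(-6) = -80
since m = R²·325 − (-80)²:  R² = (6400 + 40400) / 325 = 144
R = √144 = 12  ⇒  r_B = 12 − 5 = 7

rB=7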